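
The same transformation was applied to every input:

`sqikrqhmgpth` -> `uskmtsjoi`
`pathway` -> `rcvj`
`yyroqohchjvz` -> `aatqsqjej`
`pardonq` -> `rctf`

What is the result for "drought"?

ftqw

What's happening: shift every letter 2 places forward in the alphabet (wrapping around), then delete the last 3 characters.
"drought" → "ftqw".
(Check on "pathway": → "rcvjyca" → "rcvj" ✓)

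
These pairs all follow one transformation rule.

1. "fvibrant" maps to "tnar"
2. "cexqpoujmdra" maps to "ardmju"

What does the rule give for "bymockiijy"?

yjiik

The rule is to take characters alternately from the front and the back (1st, last, 2nd, 2nd-last, ...), then keep every other character starting from the second (positions 2nd, 4th, 6th, ...).
On "bymockiijy": the first step gives "byyjmioick", and the second then gives "yjiik".
(Check on "cexqpoujmdra": → "caerxdqmpjou" → "ardmju" ✓)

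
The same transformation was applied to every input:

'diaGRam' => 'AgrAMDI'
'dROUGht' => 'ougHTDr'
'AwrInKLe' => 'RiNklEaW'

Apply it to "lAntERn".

The pattern: flip the case of every letter, then move the first 2 characters to the end (rotate left by 2).
On "lAntERn": the first step gives "LaNTerN", and the second then gives "NTerNLa".

NTerNLa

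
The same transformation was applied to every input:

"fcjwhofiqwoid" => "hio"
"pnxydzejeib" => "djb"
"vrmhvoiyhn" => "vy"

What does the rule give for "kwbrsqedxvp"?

sdp

Each output is the input with this applied: keep one character in every 3, starting at position 2 (positions 2nd, 5th, 8th, ...), then delete the first character.
For "kwbrsqedxvp", step one produces "wsdp"; step two turns that into "sdp".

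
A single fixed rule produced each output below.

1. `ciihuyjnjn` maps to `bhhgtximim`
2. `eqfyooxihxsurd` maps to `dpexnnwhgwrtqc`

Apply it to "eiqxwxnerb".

What's happening: shift every letter 1 place backward in the alphabet (wrapping around).
Applying that to "eiqxwxnerb" gives "dhpwvwmdqa".

dhpwvwmdqa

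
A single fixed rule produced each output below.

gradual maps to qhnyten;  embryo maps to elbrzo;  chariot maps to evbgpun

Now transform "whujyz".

wlmjuh

The pattern: shift every letter 13 places forward in the alphabet (wrapping around) — i.e. ROT13, then move the first 3 characters to the end (rotate left by 3).
Applying both steps to "whujyz": "juhwlm", then "wlmjuh".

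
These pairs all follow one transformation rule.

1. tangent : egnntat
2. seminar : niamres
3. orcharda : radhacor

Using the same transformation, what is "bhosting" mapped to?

itnsgobh

The transformation: move the last 3 characters to the front (rotate right by 3), then take characters alternately from the front and the back (1st, last, 2nd, 2nd-last, ...).
Applying both steps to "bhosting": "ingbhost", then "itnsgobh".
(Check on "seminar": → "narsemi" → "niamres" ✓)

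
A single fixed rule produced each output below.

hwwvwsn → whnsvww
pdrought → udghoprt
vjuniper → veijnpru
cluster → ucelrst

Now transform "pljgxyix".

The rule is to sort the characters into alphabetical order, then move the last character to the front.
Starting from "pljgxyix": after the first operation, "gijlpxxy"; after the second, "ygijlpxx".

ygijlpxx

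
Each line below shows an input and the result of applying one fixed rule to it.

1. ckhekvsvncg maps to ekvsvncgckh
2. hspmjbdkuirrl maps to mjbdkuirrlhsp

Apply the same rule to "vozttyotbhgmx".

The pattern: move the first 3 characters to the end (rotate left by 3).
Applying that to "vozttyotbhgmx" gives "ttyotbhgmxvoz".

ttyotbhgmxvoz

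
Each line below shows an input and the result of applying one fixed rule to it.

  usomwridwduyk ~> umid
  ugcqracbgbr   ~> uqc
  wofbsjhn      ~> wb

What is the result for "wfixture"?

wx

What's happening: move the last 2 characters to the front (rotate right by 2), then keep one character in every 3, starting at position 3 (positions 3rd, 6th, 9th, ...).
On "wfixture" that produces "wx".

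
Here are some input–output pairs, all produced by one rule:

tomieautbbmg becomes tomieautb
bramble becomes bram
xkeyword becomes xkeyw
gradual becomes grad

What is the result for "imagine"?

Rule — delete the last 3 characters.
On "imagine" that produces "imag".

imag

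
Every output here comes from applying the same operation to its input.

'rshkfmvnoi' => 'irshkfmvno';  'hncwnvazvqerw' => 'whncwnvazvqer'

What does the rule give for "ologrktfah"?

The rule is to move the last character to the front.
Doing the same to "ologrktfah": "hologrktfa".

hologrktfa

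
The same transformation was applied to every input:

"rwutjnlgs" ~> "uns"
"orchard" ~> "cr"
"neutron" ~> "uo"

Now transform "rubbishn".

In each case the input is transformed by: keep one character in every 3, starting at position 3 (positions 3rd, 6th, 9th, ...).
"rubbishn" → "bs".

bs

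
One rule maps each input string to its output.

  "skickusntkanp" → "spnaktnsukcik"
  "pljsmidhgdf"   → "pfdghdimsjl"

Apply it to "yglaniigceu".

yuecgiinalg

The pattern: move the first character to the end, then reverse the string.
Working it through for "yglaniigceu": intermediate "glaniigceuy", final "yuecgiinalg".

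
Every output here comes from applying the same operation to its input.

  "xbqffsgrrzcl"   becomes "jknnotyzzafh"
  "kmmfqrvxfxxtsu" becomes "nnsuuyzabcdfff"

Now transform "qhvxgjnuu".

What's happening: sort the characters into alphabetical order, then shift every letter 8 places forward in the alphabet (wrapping around).
"qhvxgjnuu" → "ghjnquuvx" → "oprvyccdf".
(Check on "kmmfqrvxfxxtsu": → "ffkmmqrstuvxxx" → "nnsuuyzabcdfff" ✓)

oprvyccdf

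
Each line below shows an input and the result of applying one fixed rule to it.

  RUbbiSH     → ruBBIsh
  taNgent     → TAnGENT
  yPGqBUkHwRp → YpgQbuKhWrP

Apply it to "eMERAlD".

The rule is to flip the case of every letter.
Doing the same to "eMERAlD": "EmeraLd".

EmeraLd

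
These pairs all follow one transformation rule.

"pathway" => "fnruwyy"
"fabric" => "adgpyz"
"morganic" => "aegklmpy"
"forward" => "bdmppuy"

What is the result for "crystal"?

ajpqrwy

The transformation: shift every letter 2 places backward in the alphabet (wrapping around), then sort the characters into alphabetical order.
Applying both steps to "crystal": "apwqryj", then "ajpqrwy".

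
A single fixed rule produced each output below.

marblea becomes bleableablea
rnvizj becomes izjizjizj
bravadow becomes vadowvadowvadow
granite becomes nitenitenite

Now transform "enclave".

lavelavelave

Looking at the pairs, the operation is to delete the first 3 characters, then write the whole string 3 times in a row.
So "enclave" becomes "lavelavelave".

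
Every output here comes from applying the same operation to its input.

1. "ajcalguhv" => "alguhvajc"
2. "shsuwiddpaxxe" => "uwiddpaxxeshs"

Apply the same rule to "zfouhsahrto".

uhsahrtozfo

In each case the input is transformed by: move the first 3 characters to the end (rotate left by 3).
So "zfouhsahrto" becomes "uhsahrtozfo".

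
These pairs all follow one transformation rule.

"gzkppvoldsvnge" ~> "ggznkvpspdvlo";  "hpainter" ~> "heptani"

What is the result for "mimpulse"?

In each case the input is transformed by: delete the last character, then take characters alternately from the front and the back (1st, last, 2nd, 2nd-last, ...).
"mimpulse" → "mimpuls" → "msilmup".

msilmup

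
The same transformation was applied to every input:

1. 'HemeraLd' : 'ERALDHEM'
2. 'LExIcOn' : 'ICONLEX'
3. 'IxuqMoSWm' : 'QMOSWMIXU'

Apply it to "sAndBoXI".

DBOXISAN

The rule is to move the first 3 characters to the end (rotate left by 3), then convert every letter to uppercase.
Starting from "sAndBoXI": after the first operation, "dBoXIsAn"; after the second, "DBOXISAN".
(Check on "LExIcOn": → "IcOnLEx" → "ICONLEX" ✓)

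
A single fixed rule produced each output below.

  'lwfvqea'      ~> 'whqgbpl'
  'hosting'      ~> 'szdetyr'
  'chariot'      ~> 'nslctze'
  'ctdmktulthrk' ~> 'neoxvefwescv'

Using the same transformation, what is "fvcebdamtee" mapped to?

qgnpmolxepp

Each output is the input with this applied: shift every letter 11 places forward in the alphabet (wrapping around).
So "fvcebdamtee" becomes "qgnpmolxepp".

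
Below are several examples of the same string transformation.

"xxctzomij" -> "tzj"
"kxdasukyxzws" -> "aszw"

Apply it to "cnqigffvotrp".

The rule is to swap each adjacent pair of characters (1↔2, 3↔4, ...), then keep one character in every 3, starting at position 3 (positions 3rd, 6th, 9th, ...).
"cnqigffvotrp" → "nciqfgvftopr" → "igtr".

igtr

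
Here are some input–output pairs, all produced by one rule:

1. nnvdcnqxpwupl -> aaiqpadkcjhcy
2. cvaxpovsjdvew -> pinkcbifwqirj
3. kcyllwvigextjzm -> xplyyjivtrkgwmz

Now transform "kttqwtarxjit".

Rule — shift every letter 13 places forward in the alphabet (wrapping around) — i.e. ROT13.
On "kttqwtarxjit" that produces "xggdjgnekwvg".

xggdjgnekwvg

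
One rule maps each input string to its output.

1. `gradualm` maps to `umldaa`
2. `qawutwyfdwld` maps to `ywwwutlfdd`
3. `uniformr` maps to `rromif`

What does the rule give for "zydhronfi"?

ronihfd

Each output is the input with this applied: delete the first 2 characters, then sort the characters into reverse alphabetical order.
Starting from "zydhronfi": after the first operation, "dhronfi"; after the second, "ronihfd".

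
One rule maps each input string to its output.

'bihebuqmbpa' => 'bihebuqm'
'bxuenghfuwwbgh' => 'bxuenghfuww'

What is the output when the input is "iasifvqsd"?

iasifv

The pattern: delete the last 3 characters.
So "iasifvqsd" becomes "iasifv".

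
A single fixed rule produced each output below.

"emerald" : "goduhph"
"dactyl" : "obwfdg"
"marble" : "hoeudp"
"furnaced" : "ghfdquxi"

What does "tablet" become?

whoedw

Looking at the pairs, the operation is to reverse the string, then shift every letter 3 places forward in the alphabet (wrapping around).
So "tablet" becomes "whoedw".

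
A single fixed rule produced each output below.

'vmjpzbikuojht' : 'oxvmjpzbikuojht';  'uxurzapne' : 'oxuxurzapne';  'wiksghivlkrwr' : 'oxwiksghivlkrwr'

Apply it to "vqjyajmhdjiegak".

Each output is the input with this applied: prepend "ox".
"vqjyajmhdjiegak" → "oxvqjyajmhdjiegak".

oxvqjyajmhdjiegak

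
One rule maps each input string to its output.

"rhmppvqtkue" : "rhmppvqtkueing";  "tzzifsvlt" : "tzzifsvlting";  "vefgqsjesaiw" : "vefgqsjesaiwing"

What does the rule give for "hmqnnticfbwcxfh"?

hmqnnticfbwcxfhing

Looking at the pairs, the operation is to append "ing".
Doing the same to "hmqnnticfbwcxfh": "hmqnnticfbwcxfhing".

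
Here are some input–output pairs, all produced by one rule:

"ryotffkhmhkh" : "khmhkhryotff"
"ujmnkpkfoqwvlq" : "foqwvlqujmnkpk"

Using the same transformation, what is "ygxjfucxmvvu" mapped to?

cxmvvuygxjfu

In each case the input is transformed by: swap the front and back halves of the string.
"ygxjfucxmvvu" → "cxmvvuygxjfu".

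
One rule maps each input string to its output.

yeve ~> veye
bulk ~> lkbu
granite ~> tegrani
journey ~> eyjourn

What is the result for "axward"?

In each case the input is transformed by: move the last 2 characters to the front (rotate right by 2).
Doing the same to "axward": "rdaxwa".

rdaxwa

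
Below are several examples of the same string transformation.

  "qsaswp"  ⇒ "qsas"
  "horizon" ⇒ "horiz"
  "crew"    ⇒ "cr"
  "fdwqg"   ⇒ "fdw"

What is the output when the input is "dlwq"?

The pattern: delete the last 2 characters.
"dlwq" → "dl".

dl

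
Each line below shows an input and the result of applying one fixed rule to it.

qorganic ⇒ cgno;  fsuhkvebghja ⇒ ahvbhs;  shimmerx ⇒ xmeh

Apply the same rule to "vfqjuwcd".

Rule — keep every other character starting from the second (positions 2nd, 4th, 6th, ...), then swap the first and last characters.
Doing the same to "vfqjuwcd": "djwf".

djwf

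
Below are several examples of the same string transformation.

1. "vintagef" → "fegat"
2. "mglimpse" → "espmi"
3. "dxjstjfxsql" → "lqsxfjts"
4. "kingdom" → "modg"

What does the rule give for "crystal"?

lats

In each case the input is transformed by: reverse the string, then delete the last 3 characters.
Starting from "crystal": after the first operation, "latsyrc"; after the second, "lats".
(Check on "kingdom": → "modgnik" → "modg" ✓)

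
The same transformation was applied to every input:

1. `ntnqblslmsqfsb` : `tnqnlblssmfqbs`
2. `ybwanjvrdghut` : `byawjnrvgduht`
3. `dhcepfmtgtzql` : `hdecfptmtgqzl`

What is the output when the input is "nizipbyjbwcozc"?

inizbpjywboccz

Rule — swap each adjacent pair of characters (1↔2, 3↔4, ...).
So "nizipbyjbwcozc" becomes "inizbpjywboccz".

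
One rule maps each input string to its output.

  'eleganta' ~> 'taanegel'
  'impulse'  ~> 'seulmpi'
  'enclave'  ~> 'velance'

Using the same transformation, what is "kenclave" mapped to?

Looking at the pairs, the operation is to reverse the string, then swap each adjacent pair of characters (1↔2, 3↔4, ...).
For "kenclave", step one produces "evalcnek"; step two turns that into "velancke".
(Check on "eleganta": → "atnagele" → "taanegel" ✓)

velancke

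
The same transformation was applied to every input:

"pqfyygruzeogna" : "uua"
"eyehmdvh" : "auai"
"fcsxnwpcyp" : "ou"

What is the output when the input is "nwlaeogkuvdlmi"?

aie

Looking at the pairs, the operation is to shift every letter 4 places backward in the alphabet (wrapping around), then keep only the vowels.
On "nwlaeogkuvdlmi": the first step gives "jshwakcgqrzhie", and the second then gives "aie".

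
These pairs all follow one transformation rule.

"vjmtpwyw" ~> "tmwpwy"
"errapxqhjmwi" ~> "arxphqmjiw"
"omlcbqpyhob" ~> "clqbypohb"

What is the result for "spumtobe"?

Each output is the input with this applied: swap each adjacent pair of characters (1↔2, 3↔4, ...), then delete the first 2 characters.
Applying that to "spumtobe" gives "muoteb".

muoteb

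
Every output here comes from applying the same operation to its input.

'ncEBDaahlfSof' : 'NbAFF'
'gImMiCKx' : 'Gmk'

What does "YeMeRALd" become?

The pattern: flip the case of every letter, then keep one character in every 3, starting at position 1 (positions 1st, 4th, 7th, ...).
For "YeMeRALd", step one produces "yEmEralD"; step two turns that into "yEl".

yEl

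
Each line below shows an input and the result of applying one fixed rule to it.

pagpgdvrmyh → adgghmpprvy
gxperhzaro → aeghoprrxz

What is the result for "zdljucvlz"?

The rule is to sort the characters into alphabetical order.
For "zdljucvlz" the result is "cdjlluvzz".

cdjlluvzz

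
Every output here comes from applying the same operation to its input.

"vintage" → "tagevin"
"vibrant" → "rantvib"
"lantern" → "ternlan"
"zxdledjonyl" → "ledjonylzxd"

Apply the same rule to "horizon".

izonhor

Rule — move the first 3 characters to the end (rotate left by 3).
Applying that to "horizon" gives "izonhor".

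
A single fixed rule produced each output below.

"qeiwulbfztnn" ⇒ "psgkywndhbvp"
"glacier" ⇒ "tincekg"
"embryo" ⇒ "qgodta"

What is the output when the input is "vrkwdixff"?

Rule — shift every letter 2 places forward in the alphabet (wrapping around), then move the last character to the front.
Working it through for "vrkwdixff": intermediate "xtmyfkzhh", final "hxtmyfkzh".

hxtmyfkzh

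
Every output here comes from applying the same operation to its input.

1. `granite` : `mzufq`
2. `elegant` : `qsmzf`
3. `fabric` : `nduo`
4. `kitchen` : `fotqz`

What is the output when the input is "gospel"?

ebqx

Looking at the pairs, the operation is to shift every letter 12 places forward in the alphabet (wrapping around), then delete the first 2 characters.
"gospel" → "ebqx".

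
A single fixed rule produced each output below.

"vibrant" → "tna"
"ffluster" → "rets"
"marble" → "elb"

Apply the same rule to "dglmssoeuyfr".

rfyueo

In each case the input is transformed by: take characters alternately from the front and the back (1st, last, 2nd, 2nd-last, ...), then keep every other character starting from the second (positions 2nd, 4th, 6th, ...).
On "dglmssoeuyfr": the first step gives "drgflymuseso", and the second then gives "rfyueo".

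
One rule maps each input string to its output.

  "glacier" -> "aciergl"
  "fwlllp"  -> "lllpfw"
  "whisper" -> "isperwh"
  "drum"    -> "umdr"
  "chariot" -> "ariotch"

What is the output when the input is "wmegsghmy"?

The pattern: move the first 2 characters to the end (rotate left by 2).
For "wmegsghmy" the result is "egsghmywm".

egsghmywm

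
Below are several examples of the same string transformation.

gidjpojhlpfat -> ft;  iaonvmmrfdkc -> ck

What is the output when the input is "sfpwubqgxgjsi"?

ji

The transformation: swap each adjacent pair of characters (1↔2, 3↔4, ...), then keep only the last 2 characters.
"sfpwubqgxgjsi" → "fswpbugqgxsji" → "ji".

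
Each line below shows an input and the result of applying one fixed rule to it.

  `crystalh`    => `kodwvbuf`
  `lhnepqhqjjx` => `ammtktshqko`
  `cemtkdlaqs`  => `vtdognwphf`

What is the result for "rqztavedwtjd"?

Looking at the pairs, the operation is to reverse the string, then shift every letter 3 places forward in the alphabet (wrapping around).
Applying both steps to "rqztavedwtjd": "djtwdevatzqr", then "gmwzghydwctu".
(Check on "cemtkdlaqs": → "sqaldktmec" → "vtdognwphf" ✓)

gmwzghydwctu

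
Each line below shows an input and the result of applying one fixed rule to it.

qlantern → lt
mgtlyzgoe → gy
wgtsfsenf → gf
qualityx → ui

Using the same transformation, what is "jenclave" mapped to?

el

The rule is to keep one character in every 3, starting at position 2 (positions 2nd, 5th, 8th, ...), then delete the last character.
On "jenclave": the first step gives "ele", and the second then gives "el".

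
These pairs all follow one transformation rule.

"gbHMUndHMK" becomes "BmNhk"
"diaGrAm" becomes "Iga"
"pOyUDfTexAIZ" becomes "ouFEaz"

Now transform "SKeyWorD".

kYOd

The rule is to flip the case of every letter, then keep every other character starting from the second (positions 2nd, 4th, 6th, ...).
On "SKeyWorD" that produces "kYOd".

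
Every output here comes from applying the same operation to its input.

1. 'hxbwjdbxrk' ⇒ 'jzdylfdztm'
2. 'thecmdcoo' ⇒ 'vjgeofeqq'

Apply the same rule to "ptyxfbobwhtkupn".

rvazhdqdyjvmwrp

Rule — shift every letter 2 places forward in the alphabet (wrapping around).
So "ptyxfbobwhtkupn" becomes "rvazhdqdyjvmwrp".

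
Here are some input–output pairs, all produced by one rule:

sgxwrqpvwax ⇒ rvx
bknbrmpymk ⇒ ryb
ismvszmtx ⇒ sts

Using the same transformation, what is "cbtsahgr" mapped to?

What's happening: move the first 2 characters to the end (rotate left by 2), then keep one character in every 3, starting at position 3 (positions 3rd, 6th, 9th, ...).
Working it through for "cbtsahgr": intermediate "tsahgrcb", final "ar".

ar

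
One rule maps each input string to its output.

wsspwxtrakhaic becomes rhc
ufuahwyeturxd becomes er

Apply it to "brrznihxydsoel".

The transformation: keep one character in every 3, starting at position 2 (positions 2nd, 5th, 8th, ...), then delete the first 2 characters.
On "brrznihxydsoel": the first step gives "rnxsl", and the second then gives "xsl".

xsl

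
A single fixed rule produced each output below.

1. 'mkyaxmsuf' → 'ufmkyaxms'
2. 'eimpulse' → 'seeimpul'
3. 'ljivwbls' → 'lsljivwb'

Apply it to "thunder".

erthund

The rule is to move the last 2 characters to the front (rotate right by 2).
Doing the same to "thunder": "erthund".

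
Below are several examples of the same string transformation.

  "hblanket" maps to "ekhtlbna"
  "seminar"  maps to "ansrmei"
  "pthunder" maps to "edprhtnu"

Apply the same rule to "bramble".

lbbearm

In each case the input is transformed by: move the last 3 characters to the front (rotate right by 3), then swap each adjacent pair of characters (1↔2, 3↔4, ...).
On "bramble": the first step gives "blebram", and the second then gives "lbbearm".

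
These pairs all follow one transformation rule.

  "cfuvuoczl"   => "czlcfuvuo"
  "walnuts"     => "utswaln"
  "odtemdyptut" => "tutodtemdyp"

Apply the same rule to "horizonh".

Rule — move the last 3 characters to the front (rotate right by 3).
For "horizonh" the result is "onhhoriz".

onhhoriz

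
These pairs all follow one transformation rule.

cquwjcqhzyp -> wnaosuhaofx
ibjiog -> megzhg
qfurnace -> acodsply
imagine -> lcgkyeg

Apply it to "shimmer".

The rule is to shift every letter 2 places backward in the alphabet (wrapping around), then move the last 2 characters to the front (rotate right by 2).
Starting from "shimmer": after the first operation, "qfgkkcp"; after the second, "cpqfgkk".

cpqfgkk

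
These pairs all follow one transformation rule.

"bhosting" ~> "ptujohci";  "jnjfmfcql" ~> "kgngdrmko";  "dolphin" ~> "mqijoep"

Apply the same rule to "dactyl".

Each output is the input with this applied: move the first 2 characters to the end (rotate left by 2), then shift every letter 1 place forward in the alphabet (wrapping around).
Applying both steps to "dactyl": "ctylda", then "duzmeb".

duzmeb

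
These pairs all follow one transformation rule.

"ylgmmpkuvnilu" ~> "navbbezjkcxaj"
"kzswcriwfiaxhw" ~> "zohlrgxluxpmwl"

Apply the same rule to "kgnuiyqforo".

The transformation: shift every letter 11 places backward in the alphabet (wrapping around).
So "kgnuiyqforo" becomes "zvcjxnfudgd".

zvcjxnfudgd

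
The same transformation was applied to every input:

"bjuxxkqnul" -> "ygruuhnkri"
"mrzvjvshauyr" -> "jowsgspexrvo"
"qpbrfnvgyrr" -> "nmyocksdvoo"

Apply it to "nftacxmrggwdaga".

What's happening: shift every letter 3 places backward in the alphabet (wrapping around).
"nftacxmrggwdaga" → "kcqxzujoddtaxdx".

kcqxzujoddtaxdx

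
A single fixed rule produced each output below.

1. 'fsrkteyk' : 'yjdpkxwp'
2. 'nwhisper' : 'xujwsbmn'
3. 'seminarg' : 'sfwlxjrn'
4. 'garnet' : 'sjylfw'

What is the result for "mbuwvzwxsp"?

ebcxurgzba

The pattern: swap the front and back halves of the string, then shift every letter 5 places forward in the alphabet (wrapping around).
Working it through for "mbuwvzwxsp": intermediate "zwxspmbuwv", final "ebcxurgzba".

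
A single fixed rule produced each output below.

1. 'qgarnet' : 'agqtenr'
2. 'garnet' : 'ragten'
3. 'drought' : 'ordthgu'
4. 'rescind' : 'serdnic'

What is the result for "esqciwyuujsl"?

qselsjuuywic

What's happening: move the first 3 characters to the end (rotate left by 3), then reverse the string.
On "esqciwyuujsl": the first step gives "ciwyuujslesq", and the second then gives "qselsjuuywic".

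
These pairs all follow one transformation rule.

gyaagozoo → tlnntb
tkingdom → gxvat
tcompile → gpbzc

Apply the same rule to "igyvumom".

The transformation: delete the last 3 characters, then shift every letter 13 places forward in the alphabet (wrapping around) — i.e. ROT13.
On "igyvumom" that produces "vtlih".

vtlih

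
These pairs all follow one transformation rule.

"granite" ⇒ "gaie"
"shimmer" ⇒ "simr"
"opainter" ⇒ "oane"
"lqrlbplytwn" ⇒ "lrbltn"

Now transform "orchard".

ocad

The transformation: keep every other character starting from the first (positions 1st, 3rd, 5th, ...).
So "orchard" becomes "ocad".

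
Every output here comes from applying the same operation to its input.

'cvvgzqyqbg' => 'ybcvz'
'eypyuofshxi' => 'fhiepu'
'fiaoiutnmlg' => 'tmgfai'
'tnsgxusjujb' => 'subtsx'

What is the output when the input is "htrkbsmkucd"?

mudhrb

The rule is to keep every other character starting from the first (positions 1st, 3rd, 5th, ...), then move the first 3 characters to the end (rotate left by 3).
Working it through for "htrkbsmkucd": intermediate "hrbmud", final "mudhrb".
(Check on "cvvgzqyqbg": → "cvzyb" → "ybcvz" ✓)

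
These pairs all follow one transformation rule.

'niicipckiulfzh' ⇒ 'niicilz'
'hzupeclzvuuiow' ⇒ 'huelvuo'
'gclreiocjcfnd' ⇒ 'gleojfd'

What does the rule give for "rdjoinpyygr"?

rjipyr

The pattern: keep every other character starting from the first (positions 1st, 3rd, 5th, ...).
On "rdjoinpyygr" that produces "rjipyr".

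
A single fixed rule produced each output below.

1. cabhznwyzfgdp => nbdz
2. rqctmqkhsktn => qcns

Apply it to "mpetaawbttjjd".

Looking at the pairs, the operation is to keep one character in every 3, starting at position 3 (positions 3rd, 6th, 9th, ...), then swap each adjacent pair of characters (1↔2, 3↔4, ...).
On "mpetaawbttjjd": the first step gives "eatj", and the second then gives "aejt".

aejt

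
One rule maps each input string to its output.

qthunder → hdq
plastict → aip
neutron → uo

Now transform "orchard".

cr

In each case the input is transformed by: move the first character to the end, then keep one character in every 3, starting at position 2 (positions 2nd, 5th, 8th, ...).
On "orchard": the first step gives "rchardo", and the second then gives "cr".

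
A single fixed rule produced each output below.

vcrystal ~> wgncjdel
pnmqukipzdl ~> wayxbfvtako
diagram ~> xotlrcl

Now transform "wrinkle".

phctyvw

The pattern: move the last character to the front, then shift every letter 11 places forward in the alphabet (wrapping around).
So "wrinkle" becomes "phctyvw".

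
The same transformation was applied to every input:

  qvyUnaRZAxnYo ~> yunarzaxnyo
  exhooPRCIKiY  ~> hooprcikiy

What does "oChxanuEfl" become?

In each case the input is transformed by: delete the first 2 characters, then convert every letter to lowercase.
"oChxanuEfl" → "hxanuEfl" → "hxanuefl".
(Check on "exhooPRCIKiY": → "hooPRCIKiY" → "hooprcikiy" ✓)

hxanuefl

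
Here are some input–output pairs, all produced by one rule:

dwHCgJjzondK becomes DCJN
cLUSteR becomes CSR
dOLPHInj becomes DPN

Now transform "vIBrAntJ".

VRT

Each output is the input with this applied: keep one character in every 3, starting at position 1 (positions 1st, 4th, 7th, ...), then convert every letter to uppercase.
Working it through for "vIBrAntJ": intermediate "vrt", final "VRT".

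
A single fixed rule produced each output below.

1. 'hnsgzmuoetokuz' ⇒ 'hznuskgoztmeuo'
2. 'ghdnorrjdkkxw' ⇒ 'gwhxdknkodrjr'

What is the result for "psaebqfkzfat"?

The transformation: take characters alternately from the front and the back (1st, last, 2nd, 2nd-last, ...).
For "psaebqfkzfat" the result is "ptsaafezbkqf".

ptsaafezbkqf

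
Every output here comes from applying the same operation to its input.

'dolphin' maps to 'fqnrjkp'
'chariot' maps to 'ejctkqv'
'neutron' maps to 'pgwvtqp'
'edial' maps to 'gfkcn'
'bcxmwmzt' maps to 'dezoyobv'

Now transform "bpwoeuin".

What's happening: shift every letter 2 places forward in the alphabet (wrapping around).
Doing the same to "bpwoeuin": "dryqgwkp".

dryqgwkp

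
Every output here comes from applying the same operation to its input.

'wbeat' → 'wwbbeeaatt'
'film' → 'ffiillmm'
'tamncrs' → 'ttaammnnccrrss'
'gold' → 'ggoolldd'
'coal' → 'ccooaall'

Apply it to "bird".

bbiirrdd

What's happening: double every character.
On "bird" that produces "bbiirrdd".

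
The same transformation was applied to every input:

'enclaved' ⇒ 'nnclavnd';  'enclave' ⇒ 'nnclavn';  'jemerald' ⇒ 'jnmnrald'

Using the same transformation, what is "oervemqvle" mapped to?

The rule is to replace every "e" with "n".
Doing the same to "oervemqvle": "onrvnmqvln".

onrvnmqvln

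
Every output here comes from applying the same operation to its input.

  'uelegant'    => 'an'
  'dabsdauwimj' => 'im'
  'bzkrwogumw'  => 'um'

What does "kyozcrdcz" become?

Looking at the pairs, the operation is to move the last character to the front, then keep only the last 2 characters.
Applying both steps to "kyozcrdcz": "zkyozcrdc", then "dc".

dc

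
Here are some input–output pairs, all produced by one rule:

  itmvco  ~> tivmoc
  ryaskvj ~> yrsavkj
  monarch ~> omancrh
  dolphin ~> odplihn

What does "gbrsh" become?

The pattern: swap each adjacent pair of characters (1↔2, 3↔4, ...).
"gbrsh" → "bgsrh".

bgsrh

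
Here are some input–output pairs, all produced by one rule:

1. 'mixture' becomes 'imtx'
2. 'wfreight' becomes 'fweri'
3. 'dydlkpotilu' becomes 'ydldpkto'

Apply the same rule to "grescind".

Rule — delete the last 3 characters, then swap each adjacent pair of characters (1↔2, 3↔4, ...).
Applying both steps to "grescind": "gresc", then "rgsec".

rgsec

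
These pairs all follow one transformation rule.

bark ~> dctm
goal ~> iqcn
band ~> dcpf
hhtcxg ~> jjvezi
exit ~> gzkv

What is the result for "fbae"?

hdcg

Each output is the input with this applied: shift every letter 2 places forward in the alphabet (wrapping around).
Doing the same to "fbae": "hdcg".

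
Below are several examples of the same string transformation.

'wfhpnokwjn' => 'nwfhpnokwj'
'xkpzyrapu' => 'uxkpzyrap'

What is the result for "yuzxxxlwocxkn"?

What's happening: move the last character to the front.
Doing the same to "yuzxxxlwocxkn": "nyuzxxxlwocxk".

nyuzxxxlwocxk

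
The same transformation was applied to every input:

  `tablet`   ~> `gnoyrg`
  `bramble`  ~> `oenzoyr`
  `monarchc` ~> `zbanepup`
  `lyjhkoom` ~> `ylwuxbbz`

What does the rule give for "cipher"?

In each case the input is transformed by: shift every letter 13 places forward in the alphabet (wrapping around) — i.e. ROT13.
"cipher" → "pvcure".

pvcure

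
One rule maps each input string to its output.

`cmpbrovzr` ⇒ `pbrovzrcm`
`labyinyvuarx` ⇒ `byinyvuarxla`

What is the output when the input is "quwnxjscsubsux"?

wnxjscsubsuxqu

What's happening: move the first 2 characters to the end (rotate left by 2).
Applying that to "quwnxjscsubsux" gives "wnxjscsubsuxqu".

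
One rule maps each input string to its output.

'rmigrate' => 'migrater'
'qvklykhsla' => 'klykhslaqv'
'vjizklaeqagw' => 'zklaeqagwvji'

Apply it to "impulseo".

Rule — swap the front and back halves of the string, then move the last 3 characters to the front (rotate right by 3).
On "impulseo" that produces "mpulseoi".

mpulseoi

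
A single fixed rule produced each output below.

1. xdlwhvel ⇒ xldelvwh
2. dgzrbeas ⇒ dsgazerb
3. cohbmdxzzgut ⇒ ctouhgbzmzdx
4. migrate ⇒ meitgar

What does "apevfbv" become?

What's happening: take characters alternately from the front and the back (1st, last, 2nd, 2nd-last, ...).
For "apevfbv" the result is "avpbefv".

avpbefv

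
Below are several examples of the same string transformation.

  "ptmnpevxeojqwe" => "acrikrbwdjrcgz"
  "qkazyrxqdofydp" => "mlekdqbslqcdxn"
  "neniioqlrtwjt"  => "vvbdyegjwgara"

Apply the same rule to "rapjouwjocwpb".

wbhjwbpjcoenc

Rule — move the first 3 characters to the end (rotate left by 3), then shift every letter 13 places forward in the alphabet (wrapping around) — i.e. ROT13.
"rapjouwjocwpb" → "jouwjocwpbrap" → "wbhjwbpjcoenc".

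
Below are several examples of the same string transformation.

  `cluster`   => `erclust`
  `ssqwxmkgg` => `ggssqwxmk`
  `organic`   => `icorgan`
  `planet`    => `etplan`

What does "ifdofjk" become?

In each case the input is transformed by: move the last 2 characters to the front (rotate right by 2).
For "ifdofjk" the result is "jkifdof".

jkifdof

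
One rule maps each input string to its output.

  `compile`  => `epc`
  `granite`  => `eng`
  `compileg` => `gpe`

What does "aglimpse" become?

In each case the input is transformed by: swap the first and last characters, then keep one character in every 3, starting at position 1 (positions 1st, 4th, 7th, ...).
"aglimpse" → "eglimpsa" → "eis".
(Check on "compile": → "eompilc" → "epc" ✓)

eis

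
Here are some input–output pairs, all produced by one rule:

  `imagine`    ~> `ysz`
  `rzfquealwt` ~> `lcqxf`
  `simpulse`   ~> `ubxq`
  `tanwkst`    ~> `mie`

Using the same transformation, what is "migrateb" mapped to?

udfn

In each case the input is transformed by: keep every other character starting from the second (positions 2nd, 4th, 6th, ...), then shift every letter 12 places forward in the alphabet (wrapping around).
Applying that to "migrateb" gives "udfn".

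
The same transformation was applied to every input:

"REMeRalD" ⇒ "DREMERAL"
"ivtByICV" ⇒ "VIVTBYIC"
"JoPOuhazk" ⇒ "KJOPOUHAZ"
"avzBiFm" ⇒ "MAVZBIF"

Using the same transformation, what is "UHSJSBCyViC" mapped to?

Each output is the input with this applied: move the last character to the front, then convert every letter to uppercase.
Applying both steps to "UHSJSBCyViC": "CUHSJSBCyVi", then "CUHSJSBCYVI".

CUHSJSBCYVI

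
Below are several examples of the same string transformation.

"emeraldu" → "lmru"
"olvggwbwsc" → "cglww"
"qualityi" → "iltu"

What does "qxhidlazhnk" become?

The pattern: keep every other character starting from the second (positions 2nd, 4th, 6th, ...), then sort the characters into alphabetical order.
So "qxhidlazhnk" becomes "ilnxz".

ilnxz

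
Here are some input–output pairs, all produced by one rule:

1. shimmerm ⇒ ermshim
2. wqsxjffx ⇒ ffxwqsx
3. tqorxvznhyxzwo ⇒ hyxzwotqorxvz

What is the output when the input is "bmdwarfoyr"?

foyrbmdwa

Each output is the input with this applied: swap the front and back halves of the string, then delete the first character.
For "bmdwarfoyr" the result is "foyrbmdwa".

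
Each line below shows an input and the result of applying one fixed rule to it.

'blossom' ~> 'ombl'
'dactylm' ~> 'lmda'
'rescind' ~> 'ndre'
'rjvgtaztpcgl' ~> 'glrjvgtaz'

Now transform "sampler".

In each case the input is transformed by: move the last 2 characters to the front (rotate right by 2), then delete the last 3 characters.
"sampler" → "ersampl" → "ersa".

ersa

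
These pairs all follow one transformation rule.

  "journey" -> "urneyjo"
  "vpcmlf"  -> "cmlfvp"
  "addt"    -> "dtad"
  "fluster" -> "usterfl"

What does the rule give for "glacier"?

aciergl

The transformation: move the first 2 characters to the end (rotate left by 2).
On "glacier" that produces "aciergl".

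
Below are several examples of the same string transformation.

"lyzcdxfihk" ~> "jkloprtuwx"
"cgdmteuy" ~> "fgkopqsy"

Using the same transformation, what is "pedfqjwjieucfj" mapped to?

bcgiopqqrruvvv

What's happening: shift every letter 12 places forward in the alphabet (wrapping around), then sort the characters into alphabetical order.
Applying both steps to "pedfqjwjieucfj": "bqprcvivuqgorv", then "bcgiopqqrruvvv".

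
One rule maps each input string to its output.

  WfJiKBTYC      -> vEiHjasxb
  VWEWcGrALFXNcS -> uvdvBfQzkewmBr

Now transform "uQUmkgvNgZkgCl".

What's happening: flip the case of every letter, then shift every letter 1 place backward in the alphabet (wrapping around).
Starting from "uQUmkgvNgZkgCl": after the first operation, "UquMKGVnGzKGcL"; after the second, "TptLJFUmFyJFbK".

TptLJFUmFyJFbK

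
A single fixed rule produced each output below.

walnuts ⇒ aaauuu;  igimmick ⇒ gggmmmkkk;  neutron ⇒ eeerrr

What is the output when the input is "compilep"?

The rule is to keep one character in every 3, starting at position 2 (positions 2nd, 5th, 8th, ...), then repeat every character 3 times.
"compilep" → "oip" → "oooiiippp".

oooiiippp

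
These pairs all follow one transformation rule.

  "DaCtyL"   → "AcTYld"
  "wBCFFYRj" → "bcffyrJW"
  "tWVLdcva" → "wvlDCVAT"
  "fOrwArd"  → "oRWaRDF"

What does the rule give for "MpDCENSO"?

Pdcensom

The rule is to flip the case of every letter, then move the first character to the end.
Working it through for "MpDCENSO": intermediate "mPdcenso", final "Pdcensom".
(Check on "tWVLdcva": → "TwvlDCVA" → "wvlDCVAT" ✓)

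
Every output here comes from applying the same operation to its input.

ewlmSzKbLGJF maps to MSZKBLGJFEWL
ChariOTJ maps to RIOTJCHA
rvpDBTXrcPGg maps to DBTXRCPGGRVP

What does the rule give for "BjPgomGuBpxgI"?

The pattern: move the first 3 characters to the end (rotate left by 3), then convert every letter to uppercase.
Doing the same to "BjPgomGuBpxgI": "GOMGUBPXGIBJP".
(Check on "ChariOTJ": → "riOTJCha" → "RIOTJCHA" ✓)

GOMGUBPXGIBJP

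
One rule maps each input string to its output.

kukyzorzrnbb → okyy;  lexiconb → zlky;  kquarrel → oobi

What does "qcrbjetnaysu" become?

The transformation: shift every letter 3 places backward in the alphabet (wrapping around), then keep only the last 4 characters.
Starting from "qcrbjetnaysu": after the first operation, "nzoygbqkxvpr"; after the second, "xvpr".

xvpr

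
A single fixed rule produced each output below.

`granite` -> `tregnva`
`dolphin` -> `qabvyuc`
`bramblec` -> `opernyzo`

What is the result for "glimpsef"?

Each output is the input with this applied: take characters alternately from the front and the back (1st, last, 2nd, 2nd-last, ...), then shift every letter 13 places forward in the alphabet (wrapping around) — i.e. ROT13.
On "glimpsef": the first step gives "gfleismp", and the second then gives "tsyrvfzc".
(Check on "bramblec": → "bcrealmb" → "opernyzo" ✓)

tsyrvfzc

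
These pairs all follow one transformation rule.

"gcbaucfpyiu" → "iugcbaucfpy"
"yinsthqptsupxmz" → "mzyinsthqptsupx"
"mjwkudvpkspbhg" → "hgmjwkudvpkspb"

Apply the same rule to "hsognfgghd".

hdhsognfgg

What's happening: move the last 2 characters to the front (rotate right by 2).
So "hsognfgghd" becomes "hdhsognfgg".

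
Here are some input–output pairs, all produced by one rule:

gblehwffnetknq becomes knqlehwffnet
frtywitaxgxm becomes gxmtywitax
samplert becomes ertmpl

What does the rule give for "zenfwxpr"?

xprnfw

The rule is to delete the first 2 characters, then move the last 3 characters to the front (rotate right by 3).
For "zenfwxpr" the result is "xprnfw".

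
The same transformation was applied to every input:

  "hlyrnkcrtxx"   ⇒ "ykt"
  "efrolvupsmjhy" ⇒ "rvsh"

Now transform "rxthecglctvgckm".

What's happening: keep one character in every 3, starting at position 3 (positions 3rd, 6th, 9th, ...).
"rxthecglctvgckm" → "tccgm".

tccgm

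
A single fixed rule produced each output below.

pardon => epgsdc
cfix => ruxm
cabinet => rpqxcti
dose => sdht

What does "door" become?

In each case the input is transformed by: shift every letter 11 places backward in the alphabet (wrapping around).
Doing the same to "door": "sddg".

sddg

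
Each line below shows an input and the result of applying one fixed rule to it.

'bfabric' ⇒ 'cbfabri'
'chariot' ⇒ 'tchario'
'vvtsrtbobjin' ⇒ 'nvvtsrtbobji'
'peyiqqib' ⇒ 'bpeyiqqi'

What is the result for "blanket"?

tblanke

What's happening: move the last character to the front.
"blanket" → "tblanke".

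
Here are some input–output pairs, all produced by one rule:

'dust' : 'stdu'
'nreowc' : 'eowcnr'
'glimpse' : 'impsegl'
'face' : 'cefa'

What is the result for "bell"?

llbe

In each case the input is transformed by: move the first 2 characters to the end (rotate left by 2).
Doing the same to "bell": "llbe".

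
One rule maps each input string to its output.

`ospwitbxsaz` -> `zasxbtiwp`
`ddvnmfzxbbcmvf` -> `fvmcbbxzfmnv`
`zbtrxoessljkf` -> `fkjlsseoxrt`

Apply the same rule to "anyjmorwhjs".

sjhwromjy

Looking at the pairs, the operation is to reverse the string, then delete the last 2 characters.
"anyjmorwhjs" → "sjhwromjyna" → "sjhwromjy".
(Check on "ddvnmfzxbbcmvf": → "fvmcbbxzfmnvdd" → "fvmcbbxzfmnv" ✓)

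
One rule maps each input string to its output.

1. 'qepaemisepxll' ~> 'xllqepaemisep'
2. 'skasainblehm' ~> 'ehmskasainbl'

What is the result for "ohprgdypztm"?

The rule is to move the last 3 characters to the front (rotate right by 3).
For "ohprgdypztm" the result is "ztmohprgdyp".

ztmohprgdyp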